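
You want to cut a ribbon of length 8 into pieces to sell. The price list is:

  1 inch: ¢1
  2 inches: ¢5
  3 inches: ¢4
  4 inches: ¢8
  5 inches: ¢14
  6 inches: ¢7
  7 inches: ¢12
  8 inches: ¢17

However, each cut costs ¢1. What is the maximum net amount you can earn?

Build r[k] bottom-up: r[k] = max over allowed piece i of (p[i] + r[k−i]) − 1 per cut.
r[1] = 1
r[2] = max(1+1-1, 5+0) = 5
r[3] = max(1+5-1, 5+1-1, 4+0) = 5
r[4] = max(1+5-1, 5+5-1, 4+1-1, 8+0) = 9
r[5] = max(1+9-1, 5+5-1, 4+5-1, 8+1-1, 14+0) = 14
r[6] = max(1+14-1, 5+9-1, 4+5-1, 8+5-1, 14+1-1, 7+0) = 14
r[7] = max(1+14-1, 5+14-1, 4+9-1, …, 7+1-1, 12+0) = 18
r[8] = max(1+18-1, 5+14-1, 4+14-1, …, 12+1-1, 17+0) = 18
One optimal plan: pieces 5 + 2 + 1 (2 cuts) → ¢20 − ¢2 = ¢18.

18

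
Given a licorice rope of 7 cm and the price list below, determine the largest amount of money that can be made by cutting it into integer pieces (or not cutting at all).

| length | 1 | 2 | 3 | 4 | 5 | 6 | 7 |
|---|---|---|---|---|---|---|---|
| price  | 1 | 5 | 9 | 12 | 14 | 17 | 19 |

Consider every possible first cut. R[k] is the best of p[i]+R[k−i] over all sellable i≤k.
R[1] = 1
R[2] = max(1+1, 5+0) = 5
R[3] = max(1+5, 5+1, 9+0) = 9
R[4] = max(1+9, 5+5, 9+1, 12+0) = 12
R[5] = max(1+12, 5+9, 9+5, 12+1, 14+0) = 14
R[6] = max(1+14, 5+12, 9+9, 12+5, 14+1, 17+0) = 18
R[7] = max(1+18, 5+14, 9+12, …, 17+1, 19+0) = 21
One optimal cutting: 4 + 3 → ¢12 + ¢9 = ¢21.

21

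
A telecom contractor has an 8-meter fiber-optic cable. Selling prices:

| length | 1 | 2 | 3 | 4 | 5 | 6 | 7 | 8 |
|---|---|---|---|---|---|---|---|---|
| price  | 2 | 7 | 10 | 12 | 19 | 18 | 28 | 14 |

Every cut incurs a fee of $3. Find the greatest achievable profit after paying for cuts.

27

Build r[k] bottom-up: r[k] = max over allowed piece i of (p[i] + r[k−i]) − 3 per cut.
r[1] = 2
r[2] = 7
r[3] = 10
r[4] = 12
r[5] = 19
r[6] = 18  (first piece 1, then r[5]=19)
r[7] = 28
r[8] = 27  (first piece 1, then r[7]=28)
One optimal plan: pieces 7 + 1 (1 cut) → $30 − $3 = $27.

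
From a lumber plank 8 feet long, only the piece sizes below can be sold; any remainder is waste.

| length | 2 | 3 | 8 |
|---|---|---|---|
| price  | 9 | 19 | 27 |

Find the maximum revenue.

47

Consider every possible first cut. f[k] is the best of p[i]+f[k−i] over all sellable i≤k.
f[1] = 0
f[2] = 9
f[3] = max(9+0, 19+0) = 19
f[4] = max(9+9, 19+0) = 19
f[5] = max(9+19, 19+9) = 28
f[6] = max(9+19, 19+19) = 38
f[7] = max(9+28, 19+19) = 38
f[8] = max(9+38, 19+28, 27+0) = 47
One optimal cutting: 3 + 3 + 2 → $47.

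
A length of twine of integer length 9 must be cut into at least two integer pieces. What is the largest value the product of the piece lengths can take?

Fill m[k] for k=2..9: at each k try every first piece i and multiply by the better of (k−i) uncut or m[k−i].
m[2] = 1·max(1,0) = 1·1 = 1
m[3] = 1·max(2,1) = 1·2 = 2
m[4] = 2·max(2,1) = 2·2 = 4
m[5] = 2·max(3,2) = 2·3 = 6
m[6] = 3·max(3,2) = 3·3 = 9
m[7] = 2·max(5,6) = 2·6 = 12
m[8] = 2·max(6,9) = 2·9 = 18
m[9] = 3·max(6,9) = 3·9 = 27
One optimal split: 3 + 3 + 3; product 3·3·3 = 27.

27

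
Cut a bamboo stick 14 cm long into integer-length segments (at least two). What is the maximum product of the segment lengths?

Fill P[k] for k=2..14: at each k try every first piece i and multiply by the better of (k−i) uncut or P[k−i].
P[2] = 1·max(1,0) = 1·1 = 1
P[3] = max(1·2, 2·1) = 2
P[4] = max(1·3, 2·2, 3·1) = 4
P[5] = max(1·4, 2·3, 3·2, 4·1) = 6
P[6] = max(1·6, 2·4, 3·3, 4·2, 5·1) = 9
P[7] = max(1·9, 2·6, 3·4, 4·3, 5·2, 6·1) = 12
P[8] = max(1·12, 2·9, 3·6, …, 6·2, 7·1) = 18
P[9] = max(1·18, 2·12, 3·9, …, 7·2, 8·1) = 27
P[10] = max(1·27, 2·18, 3·12, …, 8·2, 9·1) = 36
P[11] = max(1·36, 2·27, 3·18, …, 9·2, 10·1) = 54
P[12] = max(1·54, 2·36, 3·27, …, 10·2, 11·1) = 81
P[13] = max(1·81, 2·54, 3·36, …, 11·2, 12·1) = 108
P[14] = max(1·108, 2·81, 3·54, …, 12·2, 13·1) = 162
One optimal split: 3 + 3 + 3 + 3 + 2; product 3·3·3·3·2 = 162.

162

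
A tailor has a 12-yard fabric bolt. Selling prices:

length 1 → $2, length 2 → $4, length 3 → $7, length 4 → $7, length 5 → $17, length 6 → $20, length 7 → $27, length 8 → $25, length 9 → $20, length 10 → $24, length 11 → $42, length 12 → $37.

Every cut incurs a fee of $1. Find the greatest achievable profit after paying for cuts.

Build v[k] bottom-up: v[k] = max over allowed piece i of (p[i] + v[k−i]) − 1 per cut.
v[1] = 2
v[2] = 4
v[3] = 7
v[4] = 8  (first piece 1, then v[3]=7)
v[5] = 17
v[6] = 20
v[7] = 27
v[8] = 28  (first piece 1, then v[7]=27)
v[9] = 30  (first piece 2, then v[7]=27)
v[10] = 33  (first piece 3, then v[7]=27)
v[11] = 42
v[12] = 43  (first piece 1, then v[11]=42)
One optimal plan: pieces 11 + 1 (1 cut) → $44 − $1 = $43.

43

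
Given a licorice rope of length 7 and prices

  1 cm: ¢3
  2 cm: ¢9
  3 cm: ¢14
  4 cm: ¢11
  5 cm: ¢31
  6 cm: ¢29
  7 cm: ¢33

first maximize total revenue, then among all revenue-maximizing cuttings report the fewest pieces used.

Build r[k] bottom-up: r[k] = max over allowed piece i of (p[i] + r[k−i]).
r[1] = 3
r[2] = max(3+3, 9+0) = 9
r[3] = max(3+9, 9+3, 14+0) = 14
r[4] = max(3+14, 9+9, 14+3, 11+0) = 18
r[5] = max(3+18, 9+14, 14+9, 11+3, 31+0) = 31
r[6] = max(3+31, 9+18, 14+14, 11+9, 31+3, 29+0) = 34
r[7] = max(3+34, 9+31, 14+18, …, 29+3, 33+0) = 40
Maximum revenue is ¢40.
Now minimize piece count subject to staying optimal: for each k, pieces[k] = 1 + min over i with p[i]+r[k−i]=r[k] of pieces[k−i].
pieces[4] = 2
pieces[5] = 1
pieces[6] = 2
pieces[7] = 2

2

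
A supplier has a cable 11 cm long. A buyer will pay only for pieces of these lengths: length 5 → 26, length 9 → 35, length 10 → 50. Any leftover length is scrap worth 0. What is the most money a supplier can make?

52

Let r[k] be the best obtainable value from length k. For each k, try every first piece i and keep the best of price[i] + r[k−i].
r[1] = 0
r[2] = 0
r[3] = 0
r[4] = 0
r[5] = 26
r[6] = 26
r[7] = 26
r[8] = 26
r[9] = max(26+0, 35+0) = 35
r[10] = max(26+26, 35+0, 50+0) = 52
r[11] = max(26+26, 35+0, 50+0) = 52
One optimal cutting: pieces 5 + 5 with 1 cm of scrap → 52.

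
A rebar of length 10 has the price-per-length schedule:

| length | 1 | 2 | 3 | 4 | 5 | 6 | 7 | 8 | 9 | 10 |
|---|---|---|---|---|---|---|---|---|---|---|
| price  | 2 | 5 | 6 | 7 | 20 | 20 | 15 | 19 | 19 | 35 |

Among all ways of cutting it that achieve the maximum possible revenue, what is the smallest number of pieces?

2

Consider every possible first cut. r[k] is the best of p[i]+r[k−i] over all sellable i≤k.
r[1] = 2
r[2] = max(2+2, 5+0) = 5
r[3] = max(2+5, 5+2, 6+0) = 7
r[4] = max(2+7, 5+5, 6+2, 7+0) = 10
r[5] = max(2+10, 5+7, 6+5, 7+2, 20+0) = 20
r[6] = max(2+20, 5+10, 6+7, 7+5, 20+2, 20+0) = 22
r[7] = max(2+22, 5+20, 6+10, …, 20+2, 15+0) = 25
r[8] = max(2+25, 5+22, 6+20, …, 15+2, 19+0) = 27
r[9] = max(2+27, 5+25, 6+22, …, 19+2, 19+0) = 30
r[10] = max(2+30, 5+27, 6+25, …, 19+2, 35+0) = 40
Maximum revenue is ₹40.
Now minimize piece count subject to staying optimal: for each k, pieces[k] = 1 + min over i with p[i]+r[k−i]=r[k] of pieces[k−i].
pieces[7] = 2
pieces[8] = 3
pieces[9] = 3
pieces[10] = 2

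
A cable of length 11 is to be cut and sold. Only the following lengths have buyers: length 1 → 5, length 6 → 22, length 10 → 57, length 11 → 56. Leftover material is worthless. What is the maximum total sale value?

62

Build best[k] bottom-up: best[k] = max over allowed piece i of (p[i] + best[k−i]).
best[1] = 5
best[2] = 10  (first piece 1, then best[1]=5)
best[3] = 15  (first piece 1, then best[2]=10)
best[4] = 20  (first piece 1, then best[3]=15)
best[5] = 25  (first piece 1, then best[4]=20)
best[6] = max(5+25, 22+0) = 30
best[7] = max(5+30, 22+5) = 35
best[8] = max(5+35, 22+10) = 40
best[9] = max(5+40, 22+15) = 45
best[10] = max(5+45, 22+20, 57+0) = 57
best[11] = max(5+57, 22+25, 57+5, 56+0) = 62
One optimal cutting: 10 + 1 → 62.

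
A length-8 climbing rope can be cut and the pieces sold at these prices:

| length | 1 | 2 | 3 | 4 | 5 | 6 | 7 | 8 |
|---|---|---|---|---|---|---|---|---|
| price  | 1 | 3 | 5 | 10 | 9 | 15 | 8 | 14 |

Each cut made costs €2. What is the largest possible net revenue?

Let r[k] be the best obtainable value from length k. For each k, try every first piece i and keep the best of price[i] + r[k−i] minus the 2 cut fee when i<k.
r[1] = 1
r[2] = max(1+1-2, 3+0) = 3
r[3] = max(1+3-2, 3+1-2, 5+0) = 5
r[4] = max(1+5-2, 3+3-2, 5+1-2, 10+0) = 10
r[5] = max(1+10-2, 3+5-2, 5+3-2, 10+1-2, 9+0) = 9
r[6] = max(1+9-2, 3+10-2, 5+5-2, 10+3-2, 9+1-2, 15+0) = 15
r[7] = max(1+15-2, 3+9-2, 5+10-2, …, 15+1-2, 8+0) = 14
r[8] = max(1+14-2, 3+15-2, 5+9-2, …, 8+1-2, 14+0) = 18
One optimal plan: pieces 4 + 4 (1 cut) → €20 − €2 = €18.

18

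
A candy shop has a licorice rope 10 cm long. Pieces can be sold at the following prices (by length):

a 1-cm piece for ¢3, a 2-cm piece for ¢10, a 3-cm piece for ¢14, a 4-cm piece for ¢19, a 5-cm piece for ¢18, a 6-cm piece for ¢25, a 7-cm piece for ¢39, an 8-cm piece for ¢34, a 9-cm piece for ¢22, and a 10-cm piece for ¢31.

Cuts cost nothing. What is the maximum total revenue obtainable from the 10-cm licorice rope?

Let r[k] be the best obtainable value from length k. For each k, try every first piece i and keep the best of price[i] + r[k−i].
r[1] = 3
r[2] = max(3+3, 10+0) = 10
r[3] = max(3+10, 10+3, 14+0) = 14
r[4] = max(3+14, 10+10, 14+3, 19+0) = 20
r[5] = max(3+20, 10+14, 14+10, 19+3, 18+0) = 24
r[6] = max(3+24, 10+20, 14+14, 19+10, 18+3, 25+0) = 30
r[7] = max(3+30, 10+24, 14+20, …, 25+3, 39+0) = 39
r[8] = max(3+39, 10+30, 14+24, …, 39+3, 34+0) = 42
r[9] = max(3+42, 10+39, 14+30, …, 34+3, 22+0) = 49
r[10] = max(3+49, 10+42, 14+39, …, 22+3, 31+0) = 53
One optimal cutting: 7 + 3 → ¢39 + ¢14 = ¢53.

53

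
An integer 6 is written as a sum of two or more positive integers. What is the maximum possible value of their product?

Let P[k] be the best product for length k (with at least one cut). For each first piece i, the rest contributes max(k−i, P[k−i]).
P[2] = 1×max(1,0) = 1×1 = 1
P[3] = 1×max(2,1) = 1×2 = 2
P[4] = 2×max(2,1) = 2×2 = 4
P[5] = 2×max(3,2) = 2×3 = 6
P[6] = 3×max(3,2) = 3×3 = 9
One optimal split: 3 + 3; product 3×3 = 9.

9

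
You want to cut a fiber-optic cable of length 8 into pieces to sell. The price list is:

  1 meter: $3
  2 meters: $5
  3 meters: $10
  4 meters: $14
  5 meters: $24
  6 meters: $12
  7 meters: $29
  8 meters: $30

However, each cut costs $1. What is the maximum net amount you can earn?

Consider every possible first cut. r[k] is the best of p[i]+r[k−i] over all sellable i≤k, charging 1 whenever i<k.
r[1] = 3
r[2] = max(3+3-1, 5+0) = 5
r[3] = max(3+5-1, 5+3-1, 10+0) = 10
r[4] = max(3+10-1, 5+5-1, 10+3-1, 14+0) = 14
r[5] = max(3+14-1, 5+10-1, 10+5-1, 14+3-1, 24+0) = 24
r[6] = max(3+24-1, 5+14-1, 10+10-1, 14+5-1, 24+3-1, 12+0) = 26
r[7] = max(3+26-1, 5+24-1, 10+14-1, …, 12+3-1, 29+0) = 29
r[8] = max(3+29-1, 5+26-1, 10+24-1, …, 29+3-1, 30+0) = 33
One optimal plan: pieces 5 + 3 (1 cut) → $34 − $1 = $33.

33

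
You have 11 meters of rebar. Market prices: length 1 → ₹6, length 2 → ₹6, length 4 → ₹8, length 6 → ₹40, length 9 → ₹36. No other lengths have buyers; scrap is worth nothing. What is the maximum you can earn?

Build f[k] bottom-up: f[k] = max over allowed piece i of (p[i] + f[k−i]).
f[1] = 6
f[2] = max(6+6, 6+0) = 12
f[3] = max(6+12, 6+6) = 18
f[4] = max(6+18, 6+12, 8+0) = 24
f[5] = max(6+24, 6+18, 8+6) = 30
f[6] = max(6+30, 6+24, 8+12, 40+0) = 40
f[7] = max(6+40, 6+30, 8+18, 40+6) = 46
f[8] = max(6+46, 6+40, 8+24, 40+12) = 52
f[9] = max(6+52, 6+46, 8+30, 40+18, 36+0) = 58
f[10] = max(6+58, 6+52, 8+40, 40+24, 36+6) = 64
f[11] = max(6+64, 6+58, 8+46, 40+30, 36+12) = 70
One optimal cutting: 6 + 1 + 1 + 1 + 1 + 1 → ₹70.

70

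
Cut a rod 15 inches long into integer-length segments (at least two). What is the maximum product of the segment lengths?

Let f[k] be the best product for length k (with at least one cut). For each first piece i, the rest contributes max(k−i, f[k−i]).
f[2] = 1·max(1,0) = 1·1 = 1
f[3] = 1·max(2,1) = 1·2 = 2
f[4] = 2·max(2,1) = 2·2 = 4
f[5] = 2·max(3,2) = 2·3 = 6
f[6] = 3·max(3,2) = 3·3 = 9
f[7] = 2·max(5,6) = 2·6 = 12
f[8] = 2·max(6,9) = 2·9 = 18
f[9] = 3·max(6,9) = 3·9 = 27
f[10] = 2·max(8,18) = 2·18 = 36
f[11] = 2·max(9,27) = 2·27 = 54
f[12] = 3·max(9,27) = 3·27 = 81
f[13] = 2·max(11,54) = 2·54 = 108
f[14] = 2·max(12,81) = 2·81 = 162
f[15] = 3·max(12,81) = 3·81 = 243
One optimal split: 3 + 3 + 3 + 3 + 3; product 3·3·3·3·3 = 243.

243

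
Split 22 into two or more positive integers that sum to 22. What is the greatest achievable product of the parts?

2916

Let prod[k] be the best product for length k (with at least one cut). For each first piece i, the rest contributes max(k−i, prod[k−i]).
prod[2] = 1×max(1,0) = 1×1 = 1
prod[3] = 1×max(2,1) = 1×2 = 2
prod[4] = 2×max(2,1) = 2×2 = 4
prod[5] = 2×max(3,2) = 2×3 = 6
prod[6] = 3×max(3,2) = 3×3 = 9
prod[7] = 2×max(5,6) = 2×6 = 12
prod[8] = 2×max(6,9) = 2×9 = 18
prod[9] = 3×max(6,9) = 3×9 = 27
prod[10] = 2×max(8,18) = 2×18 = 36
prod[11] = 2×max(9,27) = 2×27 = 54
prod[12] = 3×max(9,27) = 3×27 = 81
prod[13] = 2×max(11,54) = 2×54 = 108
prod[14] = 2×max(12,81) = 2×81 = 162
prod[15] = 3×max(12,81) = 3×81 = 243
prod[16] = 2×max(14,162) = 2×162 = 324
prod[17] = 2×max(15,243) = 2×243 = 486
prod[18] = 3×max(15,243) = 3×243 = 729
prod[19] = 2×max(17,486) = 2×486 = 972
prod[20] = 2×max(18,729) = 2×729 = 1458
prod[21] = 3×max(18,729) = 3×729 = 2187
prod[22] = 2×max(20,1458) = 2×1458 = 2916
One optimal split: 3 + 3 + 3 + 3 + 3 + 3 + 2 + 2; product 3×3×3×3×3×3×2×2 = 2916.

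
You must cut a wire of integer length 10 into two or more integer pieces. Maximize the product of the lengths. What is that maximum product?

36

Fill f[k] for k=2..10: at each k try every first piece i and multiply by the better of (k−i) uncut or f[k−i].
f[2] = 1×max(1,0) = 1×1 = 1
f[3] = 1×max(2,1) = 1×2 = 2
f[4] = 2×max(2,1) = 2×2 = 4
f[5] = 2×max(3,2) = 2×3 = 6
f[6] = 3×max(3,2) = 3×3 = 9
f[7] = 2×max(5,6) = 2×6 = 12
f[8] = 2×max(6,9) = 2×9 = 18
f[9] = 3×max(6,9) = 3×9 = 27
f[10] = 2×max(8,18) = 2×18 = 36
One optimal split: 3 + 3 + 2 + 2; product 3×3×2×2 = 36.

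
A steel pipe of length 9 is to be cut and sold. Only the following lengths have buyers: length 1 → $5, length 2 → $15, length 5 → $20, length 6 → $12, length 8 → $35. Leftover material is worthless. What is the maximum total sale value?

65

Consider every possible first cut. f[k] is the best of p[i]+f[k−i] over all sellable i≤k.
f[1] = 5
f[2] = max(5+5, 15+0) = 15
f[3] = max(5+15, 15+5) = 20
f[4] = max(5+20, 15+15) = 30
f[5] = max(5+30, 15+20, 20+0) = 35
f[6] = max(5+35, 15+30, 20+5, 12+0) = 45
f[7] = max(5+45, 15+35, 20+15, 12+5) = 50
f[8] = max(5+50, 15+45, 20+20, 12+15, 35+0) = 60
f[9] = max(5+60, 15+50, 20+30, 12+20, 35+5) = 65
One optimal cutting: 2 + 2 + 2 + 2 + 1 → $65.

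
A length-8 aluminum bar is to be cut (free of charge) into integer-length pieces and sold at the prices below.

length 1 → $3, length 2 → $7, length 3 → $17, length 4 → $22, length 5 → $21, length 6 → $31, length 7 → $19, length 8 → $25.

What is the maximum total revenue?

Build best[k] bottom-up: best[k] = max over allowed piece i of (p[i] + best[k−i]).
best[1] = 3
best[2] = max(3+3, 7+0) = 7
best[3] = max(3+7, 7+3, 17+0) = 17
best[4] = max(3+17, 7+7, 17+3, 22+0) = 22
best[5] = max(3+22, 7+17, 17+7, 22+3, 21+0) = 25
best[6] = max(3+25, 7+22, 17+17, 22+7, 21+3, 31+0) = 34
best[7] = max(3+34, 7+25, 17+22, …, 31+3, 19+0) = 39
best[8] = max(3+39, 7+34, 17+25, …, 19+3, 25+0) = 44
One optimal cutting: 4 + 4 → $22 + $22 = $44.

44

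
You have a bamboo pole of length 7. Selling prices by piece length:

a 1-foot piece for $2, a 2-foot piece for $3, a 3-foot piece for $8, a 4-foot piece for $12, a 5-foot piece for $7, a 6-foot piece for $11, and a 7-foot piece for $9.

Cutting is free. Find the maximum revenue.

20

Let v[k] be the best obtainable value from length k. For each k, try every first piece i and keep the best of price[i] + v[k−i].
v[1] = 2
v[2] = max(2+2, 3+0) = 4
v[3] = max(2+4, 3+2, 8+0) = 8
v[4] = max(2+8, 3+4, 8+2, 12+0) = 12
v[5] = max(2+12, 3+8, 8+4, 12+2, 7+0) = 14
v[6] = max(2+14, 3+12, 8+8, 12+4, 7+2, 11+0) = 16
v[7] = max(2+16, 3+14, 8+12, …, 11+2, 9+0) = 20
One optimal cutting: 4 + 3 → $12 + $8 = $20.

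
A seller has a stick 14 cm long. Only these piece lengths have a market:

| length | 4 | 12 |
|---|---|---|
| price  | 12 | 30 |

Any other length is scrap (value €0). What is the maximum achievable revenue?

36

Consider every possible first cut. r[k] is the best of p[i]+r[k−i] over all sellable i≤k.
r[1] = 0
r[2] = 0
r[3] = 0
r[4] = 12
r[5] = 12
r[6] = 12
r[7] = 12
r[8] = 24  (first piece 4, then r[4]=12)
r[9] = 24
r[10] = 24
r[11] = 24
r[12] = 36  (first piece 4, then r[8]=24)
r[13] = 36
r[14] = 36
One optimal cutting: pieces 4 + 4 + 4 with 2 cm of scrap → €36.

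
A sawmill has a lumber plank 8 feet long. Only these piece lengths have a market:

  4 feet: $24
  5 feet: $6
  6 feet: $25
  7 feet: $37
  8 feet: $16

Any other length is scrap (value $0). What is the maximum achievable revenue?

48

Consider every possible first cut. best[k] is the best of p[i]+best[k−i] over all sellable i≤k.
best[1] = 0
best[2] = 0
best[3] = 0
best[4] = 24
best[5] = max(24+0, 6+0) = 24
best[6] = max(24+0, 6+0, 25+0) = 25
best[7] = max(24+0, 6+0, 25+0, 37+0) = 37
best[8] = max(24+24, 6+0, 25+0, 37+0, 16+0) = 48
One optimal cutting: 4 + 4 → $48.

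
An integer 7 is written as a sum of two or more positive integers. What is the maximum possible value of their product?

Let prod[k] be the best product for length k (with at least one cut). For each first piece i, the rest contributes max(k−i, prod[k−i]).
prod[2] = 1·max(1,0) = 1·1 = 1
prod[3] = 1·max(2,1) = 1·2 = 2
prod[4] = 2·max(2,1) = 2·2 = 4
prod[5] = 2·max(3,2) = 2·3 = 6
prod[6] = 3·max(3,2) = 3·3 = 9
prod[7] = 2·max(5,6) = 2·6 = 12
One optimal split: 3 + 2 + 2; product 3·2·2 = 12.

12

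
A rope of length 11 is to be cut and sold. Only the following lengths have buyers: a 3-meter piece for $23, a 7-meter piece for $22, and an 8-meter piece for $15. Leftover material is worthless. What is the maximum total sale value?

Let f[k] be the best obtainable value from length k. For each k, try every first piece i and keep the best of price[i] + f[k−i].
f[1] = 0
f[2] = 0
f[3] = 23
f[4] = 23
f[5] = 23
f[6] = 46  (first piece 3, then f[3]=23)
f[7] = 46
f[8] = 46
f[9] = 69  (first piece 3, then f[6]=46)
f[10] = 69
f[11] = 69
One optimal cutting: pieces 3 + 3 + 3 with 2 meters of scrap → $69.

69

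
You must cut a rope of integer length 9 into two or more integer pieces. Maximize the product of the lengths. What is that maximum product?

27

Fill prod[k] for k=2..9: at each k try every first piece i and multiply by the better of (k−i) uncut or prod[k−i].
Small cases: prod[2]=1, prod[3]=2.
prod[4] = max(1·3, 2·2, 3·1) = 4
prod[5] = max(1·4, 2·3, 3·2, 4·1) = 6
prod[6] = max(1·6, 2·4, 3·3, 4·2, 5·1) = 9
prod[7] = max(1·9, 2·6, 3·4, 4·3, 5·2, 6·1) = 12
prod[8] = max(1·12, 2·9, 3·6, …, 6·2, 7·1) = 18
prod[9] = max(1·18, 2·12, 3·9, …, 7·2, 8·1) = 27
One optimal split: 3 + 3 + 3; product 3·3·3 = 27.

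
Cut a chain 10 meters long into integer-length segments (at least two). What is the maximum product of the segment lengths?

36

Define g[k] = max over 1≤i<k of i · max(k−i, g[k−i]); the inner max lets the remainder stay uncut if that's better.
Small cases: g[2]=1, g[3]=2, g[4]=4, g[5]=6.
g[6] = 3*max(3,2) = 3*3 = 9
g[7] = 2*max(5,6) = 2*6 = 12
g[8] = 2*max(6,9) = 2*9 = 18
g[9] = 3*max(6,9) = 3*9 = 27
g[10] = 2*max(8,18) = 2*18 = 36
One optimal split: 3 + 3 + 2 + 2; product 3*3*2*2 = 36.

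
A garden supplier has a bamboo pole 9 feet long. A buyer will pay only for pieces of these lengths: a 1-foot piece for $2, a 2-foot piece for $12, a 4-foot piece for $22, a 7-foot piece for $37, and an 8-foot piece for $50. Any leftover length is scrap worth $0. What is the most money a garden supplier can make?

Let f[k] be the best obtainable value from length k. For each k, try every first piece i and keep the best of price[i] + f[k−i].
f[1] = 2
f[2] = max(2+2, 12+0) = 12
f[3] = max(2+12, 12+2) = 14
f[4] = max(2+14, 12+12, 22+0) = 24
f[5] = max(2+24, 12+14, 22+2) = 26
f[6] = max(2+26, 12+24, 22+12) = 36
f[7] = max(2+36, 12+26, 22+14, 37+0) = 38
f[8] = max(2+38, 12+36, 22+24, 37+2, 50+0) = 50
f[9] = max(2+50, 12+38, 22+26, 37+12, 50+2) = 52
One optimal cutting: 8 + 1 → $52.

52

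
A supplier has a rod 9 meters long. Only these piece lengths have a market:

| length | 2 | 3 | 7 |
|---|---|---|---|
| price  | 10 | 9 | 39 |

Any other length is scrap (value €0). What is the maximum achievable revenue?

49

Build r[k] bottom-up: r[k] = max over allowed piece i of (p[i] + r[k−i]).
r[1] = 0
r[2] = 10
r[3] = max(10+0, 9+0) = 10
r[4] = max(10+10, 9+0) = 20
r[5] = max(10+10, 9+10) = 20
r[6] = max(10+20, 9+10) = 30
r[7] = max(10+20, 9+20, 39+0) = 39
r[8] = max(10+30, 9+20, 39+0) = 40
r[9] = max(10+39, 9+30, 39+10) = 49
One optimal cutting: 7 + 2 → €49.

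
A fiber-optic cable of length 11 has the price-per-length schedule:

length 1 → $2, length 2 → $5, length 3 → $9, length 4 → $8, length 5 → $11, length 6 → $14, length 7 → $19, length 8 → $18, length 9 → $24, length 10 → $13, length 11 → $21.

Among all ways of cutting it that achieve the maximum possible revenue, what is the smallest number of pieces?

4

Build r[k] bottom-up: r[k] = max over allowed piece i of (p[i] + r[k−i]).
r[1] = 2
r[2] = 5
r[3] = 9
r[4] = 11  (first piece 1, then r[3]=9)
r[5] = 14  (first piece 2, then r[3]=9)
r[6] = 18  (first piece 3, then r[3]=9)
r[7] = 20  (first piece 1, then r[6]=18)
r[8] = 23  (first piece 2, then r[6]=18)
r[9] = 27  (first piece 3, then r[6]=18)
r[10] = 29  (first piece 1, then r[9]=27)
r[11] = 32  (first piece 2, then r[9]=27)
Maximum revenue is $32.
Now minimize piece count subject to staying optimal: for each k, pieces[k] = 1 + min over i with p[i]+r[k−i]=r[k] of pieces[k−i].
pieces[8] = 3
pieces[9] = 3
pieces[10] = 4
pieces[11] = 4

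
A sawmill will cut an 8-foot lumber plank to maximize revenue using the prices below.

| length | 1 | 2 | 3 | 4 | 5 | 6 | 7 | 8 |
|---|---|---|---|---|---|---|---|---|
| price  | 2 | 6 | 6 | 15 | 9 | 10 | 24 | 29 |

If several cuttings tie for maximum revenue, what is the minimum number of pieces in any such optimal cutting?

Consider every possible first cut. r[k] is the best of p[i]+r[k−i] over all sellable i≤k.
r[1] = 2
r[2] = max(2+2, 6+0) = 6
r[3] = max(2+6, 6+2, 6+0) = 8
r[4] = max(2+8, 6+6, 6+2, 15+0) = 15
r[5] = max(2+15, 6+8, 6+6, 15+2, 9+0) = 17
r[6] = max(2+17, 6+15, 6+8, 15+6, 9+2, 10+0) = 21
r[7] = max(2+21, 6+17, 6+15, …, 10+2, 24+0) = 24
r[8] = max(2+24, 6+21, 6+17, …, 24+2, 29+0) = 30
Maximum revenue is $30.
Now minimize piece count subject to staying optimal: for each k, pieces[k] = 1 + min over i with p[i]+r[k−i]=r[k] of pieces[k−i].
pieces[5] = 2
pieces[6] = 2
pieces[7] = 1
pieces[8] = 2

2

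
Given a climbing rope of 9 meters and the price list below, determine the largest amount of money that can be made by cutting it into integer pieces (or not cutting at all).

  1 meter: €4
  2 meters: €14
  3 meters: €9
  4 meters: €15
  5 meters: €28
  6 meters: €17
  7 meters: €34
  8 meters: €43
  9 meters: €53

Let r[k] be the best obtainable value from length k. For each k, try every first piece i and keep the best of price[i] + r[k−i].
r[1] = 4
r[2] = 14
r[3] = 18  (first piece 1, then r[2]=14)
r[4] = 28  (first piece 2, then r[2]=14)
r[5] = 32  (first piece 1, then r[4]=28)
r[6] = 42  (first piece 2, then r[4]=28)
r[7] = 46  (first piece 1, then r[6]=42)
r[8] = 56  (first piece 2, then r[6]=42)
r[9] = 60  (first piece 1, then r[8]=56)
One optimal cutting: 2 + 2 + 2 + 2 + 1 → €14 + €14 + €14 + €14 + €4 = €60.

60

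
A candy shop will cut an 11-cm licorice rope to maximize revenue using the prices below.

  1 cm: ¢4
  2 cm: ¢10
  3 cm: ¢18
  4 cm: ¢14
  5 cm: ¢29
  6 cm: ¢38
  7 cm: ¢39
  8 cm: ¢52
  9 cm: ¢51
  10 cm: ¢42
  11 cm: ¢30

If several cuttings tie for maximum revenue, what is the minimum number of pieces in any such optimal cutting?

Build r[k] bottom-up: r[k] = max over allowed piece i of (p[i] + r[k−i]).
r[1] = 4
r[2] = 10
r[3] = 18
r[4] = 22  (first piece 1, then r[3]=18)
r[5] = 29
r[6] = 38
r[7] = 42  (first piece 1, then r[6]=38)
r[8] = 52
r[9] = 56  (first piece 1, then r[8]=52)
r[10] = 62  (first piece 2, then r[8]=52)
r[11] = 70  (first piece 3, then r[8]=52)
Maximum revenue is ¢70.
Now minimize piece count subject to staying optimal: for each k, pieces[k] = 1 + min over i with p[i]+r[k−i]=r[k] of pieces[k−i].
pieces[8] = 1
pieces[9] = 2
pieces[10] = 2
pieces[11] = 2

2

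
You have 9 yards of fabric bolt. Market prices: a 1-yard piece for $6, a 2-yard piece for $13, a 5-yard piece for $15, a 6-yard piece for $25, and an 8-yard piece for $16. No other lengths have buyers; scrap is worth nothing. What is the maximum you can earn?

58

Consider every possible first cut. best[k] is the best of p[i]+best[k−i] over all sellable i≤k.
best[1] = 6
best[2] = max(6+6, 13+0) = 13
best[3] = max(6+13, 13+6) = 19
best[4] = max(6+19, 13+13) = 26
best[5] = max(6+26, 13+19, 15+0) = 32
best[6] = max(6+32, 13+26, 15+6, 25+0) = 39
best[7] = max(6+39, 13+32, 15+13, 25+6) = 45
best[8] = max(6+45, 13+39, 15+19, 25+13, 16+0) = 52
best[9] = max(6+52, 13+45, 15+26, 25+19, 16+6) = 58
One optimal cutting: 2 + 2 + 2 + 2 + 1 → $58.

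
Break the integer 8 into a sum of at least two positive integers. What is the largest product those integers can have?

18

Define P[k] = max over 1≤i<k of i · max(k−i, P[k−i]); the inner max lets the remainder stay uncut if that's better.
P[2] = 1×max(1,0) = 1×1 = 1
P[3] = max(1×2, 2×1) = 2
P[4] = max(1×3, 2×2, 3×1) = 4
P[5] = max(1×4, 2×3, 3×2, 4×1) = 6
P[6] = max(1×6, 2×4, 3×3, 4×2, 5×1) = 9
P[7] = max(1×9, 2×6, 3×4, 4×3, 5×2, 6×1) = 12
P[8] = max(1×12, 2×9, 3×6, …, 6×2, 7×1) = 18
One optimal split: 3 + 3 + 2; product 3×3×2 = 18.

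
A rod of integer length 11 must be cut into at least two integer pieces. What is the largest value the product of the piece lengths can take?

54

Let prod[k] be the best product for length k (with at least one cut). For each first piece i, the rest contributes max(k−i, prod[k−i]).
prod[2] = 1·max(1,0) = 1·1 = 1
prod[3] = max(1·2, 2·1) = 2
prod[4] = max(1·3, 2·2, 3·1) = 4
prod[5] = max(1·4, 2·3, 3·2, 4·1) = 6
prod[6] = max(1·6, 2·4, 3·3, 4·2, 5·1) = 9
prod[7] = max(1·9, 2·6, 3·4, 4·3, 5·2, 6·1) = 12
prod[8] = max(1·12, 2·9, 3·6, …, 6·2, 7·1) = 18
prod[9] = max(1·18, 2·12, 3·9, …, 7·2, 8·1) = 27
prod[10] = max(1·27, 2·18, 3·12, …, 8·2, 9·1) = 36
prod[11] = max(1·36, 2·27, 3·18, …, 9·2, 10·1) = 54
One optimal split: 3 + 3 + 3 + 2; product 3·3·3·2 = 54.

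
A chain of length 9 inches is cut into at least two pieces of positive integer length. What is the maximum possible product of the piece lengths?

Define prod[k] = max over 1≤i<k of i · max(k−i, prod[k−i]); the inner max lets the remainder stay uncut if that's better.
prod[2] = 1*max(1,0) = 1*1 = 1
prod[3] = 1*max(2,1) = 1*2 = 2
prod[4] = 2*max(2,1) = 2*2 = 4
prod[5] = 2*max(3,2) = 2*3 = 6
prod[6] = 3*max(3,2) = 3*3 = 9
prod[7] = 2*max(5,6) = 2*6 = 12
prod[8] = 2*max(6,9) = 2*9 = 18
prod[9] = 3*max(6,9) = 3*9 = 27
One optimal split: 3 + 3 + 3; product 3*3*3 = 27.

27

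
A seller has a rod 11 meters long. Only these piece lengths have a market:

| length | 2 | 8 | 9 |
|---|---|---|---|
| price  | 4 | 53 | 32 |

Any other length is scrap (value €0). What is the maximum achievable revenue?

Consider every possible first cut. r[k] is the best of p[i]+r[k−i] over all sellable i≤k.
r[1] = 0
r[2] = 4
r[3] = 4
r[4] = 8  (first piece 2, then r[2]=4)
r[5] = 8
r[6] = 12  (first piece 2, then r[4]=8)
r[7] = 12
r[8] = max(4+12, 53+0) = 53
r[9] = max(4+12, 53+0, 32+0) = 53
r[10] = max(4+53, 53+4, 32+0) = 57
r[11] = max(4+53, 53+4, 32+4) = 57
One optimal cutting: pieces 8 + 2 with 1 meter of scrap → €57.

57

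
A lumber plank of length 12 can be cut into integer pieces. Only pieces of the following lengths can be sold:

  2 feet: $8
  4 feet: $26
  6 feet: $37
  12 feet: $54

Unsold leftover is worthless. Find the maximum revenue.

Let best[k] be the best obtainable value from length k. For each k, try every first piece i and keep the best of price[i] + best[k−i].
best[1] = 0
best[2] = 8
best[3] = 8
best[4] = max(8+8, 26+0) = 26
best[5] = max(8+8, 26+0) = 26
best[6] = max(8+26, 26+8, 37+0) = 37
best[7] = max(8+26, 26+8, 37+0) = 37
best[8] = max(8+37, 26+26, 37+8) = 52
best[9] = max(8+37, 26+26, 37+8) = 52
best[10] = max(8+52, 26+37, 37+26) = 63
best[11] = max(8+52, 26+37, 37+26) = 63
best[12] = max(8+63, 26+52, 37+37, 54+0) = 78
One optimal cutting: 4 + 4 + 4 → $78.

78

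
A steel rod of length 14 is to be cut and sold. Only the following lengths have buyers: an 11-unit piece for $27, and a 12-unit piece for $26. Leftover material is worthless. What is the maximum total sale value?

Consider every possible first cut. r[k] is the best of p[i]+r[k−i] over all sellable i≤k.
r[1] = 0
r[2] = 0
r[3] = 0
r[4] = 0
r[5] = 0
r[6] = 0
r[7] = 0
r[8] = 0
r[9] = 0
r[10] = 0
r[11] = 27
r[12] = 27
r[13] = 27
r[14] = 27
One optimal cutting: pieces 11 with 3 units of scrap → $27.

27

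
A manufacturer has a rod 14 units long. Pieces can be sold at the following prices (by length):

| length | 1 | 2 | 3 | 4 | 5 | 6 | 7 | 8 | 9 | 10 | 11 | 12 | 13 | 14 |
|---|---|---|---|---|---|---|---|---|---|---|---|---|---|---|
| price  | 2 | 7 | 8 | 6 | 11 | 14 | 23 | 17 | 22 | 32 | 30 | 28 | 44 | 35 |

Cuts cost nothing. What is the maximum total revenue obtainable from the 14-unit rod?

Build v[k] bottom-up: v[k] = max over allowed piece i of (p[i] + v[k−i]).
v[1] = 2
v[2] = max(2+2, 7+0) = 7
v[3] = max(2+7, 7+2, 8+0) = 9
v[4] = max(2+9, 7+7, 8+2, 6+0) = 14
v[5] = max(2+14, 7+9, 8+7, 6+2, 11+0) = 16
v[6] = max(2+16, 7+14, 8+9, 6+7, 11+2, 14+0) = 21
v[7] = max(2+21, 7+16, 8+14, …, 14+2, 23+0) = 23
v[8] = max(2+23, 7+21, 8+16, …, 23+2, 17+0) = 28
v[9] = max(2+28, 7+23, 8+21, …, 17+2, 22+0) = 30
v[10] = max(2+30, 7+28, 8+23, …, 22+2, 32+0) = 35
v[11] = max(2+35, 7+30, 8+28, …, 32+2, 30+0) = 37
v[12] = max(2+37, 7+35, 8+30, …, 30+2, 28+0) = 42
v[13] = max(2+42, 7+37, 8+35, …, 28+2, 44+0) = 44
v[14] = max(2+44, 7+42, 8+37, …, 44+2, 35+0) = 49
One optimal cutting: 2 + 2 + 2 + 2 + 2 + 2 + 2 → 7 + 7 + 7 + 7 + 7 + 7 + 7 = 49.

49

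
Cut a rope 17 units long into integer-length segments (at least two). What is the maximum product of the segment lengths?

486

Fill prod[k] for k=2..17: at each k try every first piece i and multiply by the better of (k−i) uncut or prod[k−i].
prod[2] = 1*max(1,0) = 1*1 = 1
prod[3] = max(1*2, 2*1) = 2
prod[4] = max(1*3, 2*2, 3*1) = 4
prod[5] = max(1*4, 2*3, 3*2, 4*1) = 6
prod[6] = max(1*6, 2*4, 3*3, 4*2, 5*1) = 9
prod[7] = max(1*9, 2*6, 3*4, 4*3, 5*2, 6*1) = 12
prod[8] = max(1*12, 2*9, 3*6, …, 6*2, 7*1) = 18
prod[9] = max(1*18, 2*12, 3*9, …, 7*2, 8*1) = 27
prod[10] = max(1*27, 2*18, 3*12, …, 8*2, 9*1) = 36
prod[11] = max(1*36, 2*27, 3*18, …, 9*2, 10*1) = 54
prod[12] = max(1*54, 2*36, 3*27, …, 10*2, 11*1) = 81
prod[13] = max(1*81, 2*54, 3*36, …, 11*2, 12*1) = 108
prod[14] = max(1*108, 2*81, 3*54, …, 12*2, 13*1) = 162
prod[15] = max(1*162, 2*108, 3*81, …, 13*2, 14*1) = 243
prod[16] = max(1*243, 2*162, 3*108, …, 14*2, 15*1) = 324
prod[17] = max(1*324, 2*243, 3*162, …, 15*2, 16*1) = 486
One optimal split: 3 + 3 + 3 + 3 + 3 + 2; product 3*3*3*3*3*2 = 486.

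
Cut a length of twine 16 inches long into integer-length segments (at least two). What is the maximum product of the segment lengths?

324

Let f[k] be the best product for length k (with at least one cut). For each first piece i, the rest contributes max(k−i, f[k−i]).
f[2] = 1*max(1,0) = 1*1 = 1
f[3] = max(1*2, 2*1) = 2
f[4] = max(1*3, 2*2, 3*1) = 4
f[5] = max(1*4, 2*3, 3*2, 4*1) = 6
f[6] = max(1*6, 2*4, 3*3, 4*2, 5*1) = 9
f[7] = max(1*9, 2*6, 3*4, 4*3, 5*2, 6*1) = 12
f[8] = max(1*12, 2*9, 3*6, …, 6*2, 7*1) = 18
f[9] = max(1*18, 2*12, 3*9, …, 7*2, 8*1) = 27
f[10] = max(1*27, 2*18, 3*12, …, 8*2, 9*1) = 36
f[11] = max(1*36, 2*27, 3*18, …, 9*2, 10*1) = 54
f[12] = max(1*54, 2*36, 3*27, …, 10*2, 11*1) = 81
f[13] = max(1*81, 2*54, 3*36, …, 11*2, 12*1) = 108
f[14] = max(1*108, 2*81, 3*54, …, 12*2, 13*1) = 162
f[15] = max(1*162, 2*108, 3*81, …, 13*2, 14*1) = 243
f[16] = max(1*243, 2*162, 3*108, …, 14*2, 15*1) = 324
One optimal split: 3 + 3 + 3 + 3 + 2 + 2; product 3*3*3*3*2*2 = 324.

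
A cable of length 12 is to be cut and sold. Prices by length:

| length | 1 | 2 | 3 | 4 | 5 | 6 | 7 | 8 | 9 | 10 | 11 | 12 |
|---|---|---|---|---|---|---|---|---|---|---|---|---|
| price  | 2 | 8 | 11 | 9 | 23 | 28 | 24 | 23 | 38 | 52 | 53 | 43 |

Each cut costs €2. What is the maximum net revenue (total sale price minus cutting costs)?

58

Let r[k] be the best obtainable value from length k. For each k, try every first piece i and keep the best of price[i] + r[k−i] minus the 2 cut fee when i<k.
r[1] = 2
r[2] = 8
r[3] = 11
r[4] = 14  (first piece 2, then r[2]=8)
r[5] = 23
r[6] = 28
r[7] = 29  (first piece 2, then r[5]=23)
r[8] = 34  (first piece 2, then r[6]=28)
r[9] = 38
r[10] = 52
r[11] = 53
r[12] = 58  (first piece 2, then r[10]=52)
One optimal plan: pieces 10 + 2 (1 cut) → €60 − €2 = €58.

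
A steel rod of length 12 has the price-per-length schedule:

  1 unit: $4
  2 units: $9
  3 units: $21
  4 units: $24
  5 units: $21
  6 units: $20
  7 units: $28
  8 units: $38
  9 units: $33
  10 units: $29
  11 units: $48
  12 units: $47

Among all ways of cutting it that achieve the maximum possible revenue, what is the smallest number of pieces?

Build r[k] bottom-up: r[k] = max over allowed piece i of (p[i] + r[k−i]).
r[1] = 4
r[2] = 9
r[3] = 21
r[4] = 25  (first piece 1, then r[3]=21)
r[5] = 30  (first piece 2, then r[3]=21)
r[6] = 42  (first piece 3, then r[3]=21)
r[7] = 46  (first piece 1, then r[6]=42)
r[8] = 51  (first piece 2, then r[6]=42)
r[9] = 63  (first piece 3, then r[6]=42)
r[10] = 67  (first piece 1, then r[9]=63)
r[11] = 72  (first piece 2, then r[9]=63)
r[12] = 84  (first piece 3, then r[9]=63)
Maximum revenue is $84.
Now minimize piece count subject to staying optimal: for each k, pieces[k] = 1 + min over i with p[i]+r[k−i]=r[k] of pieces[k−i].
pieces[9] = 3
pieces[10] = 4
pieces[11] = 4
pieces[12] = 4

4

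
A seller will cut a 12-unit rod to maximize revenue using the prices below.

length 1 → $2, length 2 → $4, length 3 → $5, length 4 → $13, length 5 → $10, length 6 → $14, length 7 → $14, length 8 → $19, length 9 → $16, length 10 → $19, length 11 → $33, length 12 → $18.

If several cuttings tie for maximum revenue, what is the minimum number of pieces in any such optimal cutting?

3

Build r[k] bottom-up: r[k] = max over allowed piece i of (p[i] + r[k−i]).
r[1] = 2
r[2] = max(2+2, 4+0) = 4
r[3] = max(2+4, 4+2, 5+0) = 6
r[4] = max(2+6, 4+4, 5+2, 13+0) = 13
r[5] = max(2+13, 4+6, 5+4, 13+2, 10+0) = 15
r[6] = max(2+15, 4+13, 5+6, 13+4, 10+2, 14+0) = 17
r[7] = max(2+17, 4+15, 5+13, …, 14+2, 14+0) = 19
r[8] = max(2+19, 4+17, 5+15, …, 14+2, 19+0) = 26
r[9] = max(2+26, 4+19, 5+17, …, 19+2, 16+0) = 28
r[10] = max(2+28, 4+26, 5+19, …, 16+2, 19+0) = 30
r[11] = max(2+30, 4+28, 5+26, …, 19+2, 33+0) = 33
r[12] = max(2+33, 4+30, 5+28, …, 33+2, 18+0) = 39
Maximum revenue is $39.
Now minimize piece count subject to staying optimal: for each k, pieces[k] = 1 + min over i with p[i]+r[k−i]=r[k] of pieces[k−i].
pieces[9] = 3
pieces[10] = 3
pieces[11] = 1
pieces[12] = 3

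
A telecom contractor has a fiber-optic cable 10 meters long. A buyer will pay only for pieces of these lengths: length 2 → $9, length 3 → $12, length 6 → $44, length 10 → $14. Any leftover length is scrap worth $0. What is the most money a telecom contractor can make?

62

Build r[k] bottom-up: r[k] = max over allowed piece i of (p[i] + r[k−i]).
r[1] = 0
r[2] = 9
r[3] = max(9+0, 12+0) = 12
r[4] = max(9+9, 12+0) = 18
r[5] = max(9+12, 12+9) = 21
r[6] = max(9+18, 12+12, 44+0) = 44
r[7] = max(9+21, 12+18, 44+0) = 44
r[8] = max(9+44, 12+21, 44+9) = 53
r[9] = max(9+44, 12+44, 44+12) = 56
r[10] = max(9+53, 12+44, 44+18, 14+0) = 62
One optimal cutting: 6 + 2 + 2 → $62.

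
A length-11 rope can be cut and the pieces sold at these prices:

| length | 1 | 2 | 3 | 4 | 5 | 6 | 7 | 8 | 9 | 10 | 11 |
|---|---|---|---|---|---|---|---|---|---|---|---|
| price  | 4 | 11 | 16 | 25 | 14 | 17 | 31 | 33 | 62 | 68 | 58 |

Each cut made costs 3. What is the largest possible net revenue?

70

Consider every possible first cut. r[k] is the best of p[i]+r[k−i] over all sellable i≤k, charging 3 whenever i<k.
r[1] = 4
r[2] = max(4+4-3, 11+0) = 11
r[3] = max(4+11-3, 11+4-3, 16+0) = 16
r[4] = max(4+16-3, 11+11-3, 16+4-3, 25+0) = 25
r[5] = max(4+25-3, 11+16-3, 16+11-3, 25+4-3, 14+0) = 26
r[6] = max(4+26-3, 11+25-3, 16+16-3, 25+11-3, 14+4-3, 17+0) = 33
r[7] = max(4+33-3, 11+26-3, 16+25-3, …, 17+4-3, 31+0) = 38
r[8] = max(4+38-3, 11+33-3, 16+26-3, …, 31+4-3, 33+0) = 47
r[9] = max(4+47-3, 11+38-3, 16+33-3, …, 33+4-3, 62+0) = 62
r[10] = max(4+62-3, 11+47-3, 16+38-3, …, 62+4-3, 68+0) = 68
r[11] = max(4+68-3, 11+62-3, 16+47-3, …, 68+4-3, 58+0) = 70
One optimal plan: pieces 9 + 2 (1 cut) → 73 − 3 = 70.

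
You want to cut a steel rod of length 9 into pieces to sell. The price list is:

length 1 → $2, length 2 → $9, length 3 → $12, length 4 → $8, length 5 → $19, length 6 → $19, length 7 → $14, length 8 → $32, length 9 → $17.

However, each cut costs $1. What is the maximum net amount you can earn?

36

Consider every possible first cut. v[k] is the best of p[i]+v[k−i] over all sellable i≤k, charging 1 whenever i<k.
v[1] = 2
v[2] = 9
v[3] = 12
v[4] = 17  (first piece 2, then v[2]=9)
v[5] = 20  (first piece 2, then v[3]=12)
v[6] = 25  (first piece 2, then v[4]=17)
v[7] = 28  (first piece 2, then v[5]=20)
v[8] = 33  (first piece 2, then v[6]=25)
v[9] = 36  (first piece 2, then v[7]=28)
One optimal plan: pieces 3 + 2 + 2 + 2 (3 cuts) → $39 − $3 = $36.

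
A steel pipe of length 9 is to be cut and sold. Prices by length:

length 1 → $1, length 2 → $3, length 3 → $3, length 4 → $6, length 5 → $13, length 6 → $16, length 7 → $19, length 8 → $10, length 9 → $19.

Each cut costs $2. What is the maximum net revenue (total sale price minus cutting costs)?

20

Let r[k] be the best obtainable value from length k. For each k, try every first piece i and keep the best of price[i] + r[k−i] minus the 2 cut fee when i<k.
r[1] = 1
r[2] = max(1+1-2, 3+0) = 3
r[3] = max(1+3-2, 3+1-2, 3+0) = 3
r[4] = max(1+3-2, 3+3-2, 3+1-2, 6+0) = 6
r[5] = max(1+6-2, 3+3-2, 3+3-2, 6+1-2, 13+0) = 13
r[6] = max(1+13-2, 3+6-2, 3+3-2, 6+3-2, 13+1-2, 16+0) = 16
r[7] = max(1+16-2, 3+13-2, 3+6-2, …, 16+1-2, 19+0) = 19
r[8] = max(1+19-2, 3+16-2, 3+13-2, …, 19+1-2, 10+0) = 18
r[9] = max(1+18-2, 3+19-2, 3+16-2, …, 10+1-2, 19+0) = 20
One optimal plan: pieces 7 + 2 (1 cut) → $22 − $2 = $20.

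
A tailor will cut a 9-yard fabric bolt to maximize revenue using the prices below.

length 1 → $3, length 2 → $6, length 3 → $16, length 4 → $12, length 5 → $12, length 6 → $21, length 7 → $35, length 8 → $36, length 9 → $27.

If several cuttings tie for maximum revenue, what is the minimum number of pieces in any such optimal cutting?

Let r[k] be the best obtainable value from length k. For each k, try every first piece i and keep the best of price[i] + r[k−i].
r[1] = 3
r[2] = 6  (first piece 1, then r[1]=3)
r[3] = 16
r[4] = 19  (first piece 1, then r[3]=16)
r[5] = 22  (first piece 1, then r[4]=19)
r[6] = 32  (first piece 3, then r[3]=16)
r[7] = 35  (first piece 1, then r[6]=32)
r[8] = 38  (first piece 1, then r[7]=35)
r[9] = 48  (first piece 3, then r[6]=32)
Maximum revenue is $48.
Now minimize piece count subject to staying optimal: for each k, pieces[k] = 1 + min over i with p[i]+r[k−i]=r[k] of pieces[k−i].
pieces[6] = 2
pieces[7] = 1
pieces[8] = 2
pieces[9] = 3

3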